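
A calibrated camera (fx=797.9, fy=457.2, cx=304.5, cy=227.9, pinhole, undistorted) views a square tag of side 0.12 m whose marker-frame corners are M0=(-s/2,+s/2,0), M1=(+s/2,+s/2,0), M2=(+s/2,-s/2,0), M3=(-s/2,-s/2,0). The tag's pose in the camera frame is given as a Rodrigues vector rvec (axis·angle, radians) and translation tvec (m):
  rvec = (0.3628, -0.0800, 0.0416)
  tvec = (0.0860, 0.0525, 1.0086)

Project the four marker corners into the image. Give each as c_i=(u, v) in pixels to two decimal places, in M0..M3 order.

c0=(322.37, 275.63) c1=(414.34, 276.55) c2=(424.32, 226.99) c3=(328.49, 225.52)

Intrinsics K: fx=797.9, fy=457.2, cx=304.5, cy=227.9
Marker side s = 0.12 m; corners in marker frame (Z=0):
  M0 = (-0.0600, +0.0600, 0)
  M1 = (+0.0600, +0.0600, 0)
  M2 = (+0.0600, -0.0600, 0)
  M3 = (-0.0600, -0.0600, 0)
rvec = (0.3628, -0.0800, 0.0416), |rvec| = θ = 0.37384 rad = 21.419°
Rodrigues: sinθ=0.36519, 1−cosθ=0.06907; R = I + sinθ·[k]× + (1−cosθ)·[k]×²:
    [+0.99598 -0.05498 -0.07069]
    [+0.02629 +0.93410 -0.35605]
    [+0.08561 +0.35276 +0.93179]
t = (0.0860, 0.0525, 1.0086) m
M0: Pc = R·M0+t = (+0.02294, +0.10697, +1.02463); u = 797.9·(+0.02294)/1.02463 + 304.5 = 322.3656, v = 457.2·(+0.10697)/1.02463 + 227.9 = 275.6303
M1: Pc = R·M1+t = (+0.14246, +0.11012, +1.03490); u = 797.9·(+0.14246)/1.03490 + 304.5 = 414.3353, v = 457.2·(+0.11012)/1.03490 + 227.9 = 276.5504
M2: Pc = R·M2+t = (+0.14906, -0.00197, +0.99257); u = 797.9·(+0.14906)/0.99257 + 304.5 = 424.3234, v = 457.2·(-0.00197)/0.99257 + 227.9 = 226.9934
M3: Pc = R·M3+t = (+0.02954, -0.00512, +0.98230); u = 797.9·(+0.02954)/0.98230 + 304.5 = 328.4947, v = 457.2·(-0.00512)/0.98230 + 227.9 = 225.5154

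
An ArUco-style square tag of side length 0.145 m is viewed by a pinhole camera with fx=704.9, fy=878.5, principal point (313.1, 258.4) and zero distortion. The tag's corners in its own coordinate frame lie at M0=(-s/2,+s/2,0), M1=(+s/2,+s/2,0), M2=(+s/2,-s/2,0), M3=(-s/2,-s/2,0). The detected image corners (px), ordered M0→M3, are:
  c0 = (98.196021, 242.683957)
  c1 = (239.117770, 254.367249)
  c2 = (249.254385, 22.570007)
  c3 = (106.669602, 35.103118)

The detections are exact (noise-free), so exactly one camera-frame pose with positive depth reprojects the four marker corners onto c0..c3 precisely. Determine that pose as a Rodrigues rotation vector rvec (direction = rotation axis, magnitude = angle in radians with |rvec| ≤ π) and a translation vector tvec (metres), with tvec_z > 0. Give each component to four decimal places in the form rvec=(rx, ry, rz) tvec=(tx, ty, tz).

Intrinsics K: fx=704.9, fy=878.5, cx=313.1, cy=258.4
Marker side s = 0.145 m; corners in marker frame (Z=0):
  M0 = (-0.0725, +0.0725, 0)
  M1 = (+0.0725, +0.0725, 0)
  M2 = (+0.0725, -0.0725, 0)
  M3 = (-0.0725, -0.0725, 0)
Detected image corners:
  c0 = (98.196021, 242.683957) px
  c1 = (239.117770, 254.367249) px
  c2 = (249.254385, 22.570007) px
  c3 = (106.669602, 35.103118) px
Planar DLT: solve 8×8 A·h = b for H (H[2,2]=1):
  H  [+845.85476 -58.48252 +169.39291]
  H  [-108.16101 +1514.79547 +138.93976]
  H  [-0.76015 +0.03101 +1.00000]
B = K⁻¹H; ‖b₁‖=1.718182, ‖b₂‖=1.718182; λ = 2/(‖b₁‖+‖b₂‖) = 0.582011, sign → tz>0 ⇒ λ=+0.582011
r₁ = λ·B[:,0] = (+0.89490,+0.05847,-0.44241); r₂ = λ·B[:,1] = (-0.05630,+0.99825,+0.01805)
r₃ = r₁×r₂ = (+0.44270,+0.00876,+0.89663); SVD([r₁ r₂ r₃]) → R = UVᵀ:
  R  [+0.89490 -0.05630 +0.44270]
  R  [+0.05847 +0.99825 +0.00876]
  R  [-0.44241 +0.01805 +0.89663]
t = (-0.11865, -0.07914, +0.58201) m
tr R = 2.789781; θ = arccos((tr R − 1)/2) = 0.462610 rad = 26.506°
axis k = ((R−Rᵀ)₃₂, (R−Rᵀ)₁₃, (R−Rᵀ)₂₁) / (2 sinθ) = (+0.010409, +0.991643, +0.128592)
rvec = θ·k = (+0.004815, +0.458744, +0.059488)

rvec=(0.0048, 0.4587, 0.0595) tvec=(-0.1187, -0.0791, 0.5820)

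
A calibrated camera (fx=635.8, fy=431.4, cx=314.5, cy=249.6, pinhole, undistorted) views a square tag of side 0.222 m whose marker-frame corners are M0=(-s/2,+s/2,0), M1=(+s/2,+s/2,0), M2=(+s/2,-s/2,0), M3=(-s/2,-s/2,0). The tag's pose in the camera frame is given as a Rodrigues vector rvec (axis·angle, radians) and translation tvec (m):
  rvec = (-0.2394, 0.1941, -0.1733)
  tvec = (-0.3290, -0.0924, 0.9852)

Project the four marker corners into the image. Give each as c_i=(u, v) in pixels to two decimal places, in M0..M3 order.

c0=(40.94, 265.15) c1=(175.33, 246.11) c2=(162.30, 154.15) c3=(35.65, 175.51)

Intrinsics K: fx=635.8, fy=431.4, cx=314.5, cy=249.6
Marker side s = 0.222 m; corners in marker frame (Z=0):
  M0 = (-0.1110, +0.1110, 0)
  M1 = (+0.1110, +0.1110, 0)
  M2 = (+0.1110, -0.1110, 0)
  M3 = (-0.1110, -0.1110, 0)
rvec = (-0.2394, 0.1941, -0.1733), |rvec| = θ = 0.35358 rad = 20.259°
Rodrigues: sinθ=0.34626, 1−cosθ=0.06186; R = I + sinθ·[k]× + (1−cosθ)·[k]×²:
    [+0.96650 +0.14672 +0.21061]
    [-0.19270 +0.95678 +0.21780]
    [-0.16955 -0.25109 +0.95300]
t = (-0.3290, -0.0924, 0.9852) m
M0: Pc = R·M0+t = (-0.42000, +0.03519, +0.97615); u = 635.8·(-0.42000)/0.97615 + 314.5 = 40.9425, v = 431.4·(+0.03519)/0.97615 + 249.6 = 265.1531
M1: Pc = R·M1+t = (-0.20543, -0.00759, +0.93851); u = 635.8·(-0.20543)/0.93851 + 314.5 = 175.3279, v = 431.4·(-0.00759)/0.93851 + 249.6 = 246.1123
M2: Pc = R·M2+t = (-0.23800, -0.21999, +0.99425); u = 635.8·(-0.23800)/0.99425 + 314.5 = 162.3016, v = 431.4·(-0.21999)/0.99425 + 249.6 = 154.1463
M3: Pc = R·M3+t = (-0.45257, -0.17721, +1.03189); u = 635.8·(-0.45257)/1.03189 + 314.5 = 35.6507, v = 431.4·(-0.17721)/1.03189 + 249.6 = 175.5132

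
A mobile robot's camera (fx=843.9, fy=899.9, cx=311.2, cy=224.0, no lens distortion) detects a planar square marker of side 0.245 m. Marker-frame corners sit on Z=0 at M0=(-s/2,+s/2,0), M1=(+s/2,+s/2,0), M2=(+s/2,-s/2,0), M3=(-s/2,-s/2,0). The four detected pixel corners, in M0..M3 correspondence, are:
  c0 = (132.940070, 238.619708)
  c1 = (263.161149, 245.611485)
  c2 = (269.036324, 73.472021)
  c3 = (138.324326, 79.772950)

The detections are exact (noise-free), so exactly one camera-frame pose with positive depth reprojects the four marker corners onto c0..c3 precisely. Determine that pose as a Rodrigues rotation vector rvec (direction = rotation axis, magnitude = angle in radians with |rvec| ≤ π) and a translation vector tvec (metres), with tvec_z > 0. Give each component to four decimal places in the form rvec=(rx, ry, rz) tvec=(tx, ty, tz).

Intrinsics K: fx=843.9, fy=899.9, cx=311.2, cy=224.0
Marker side s = 0.245 m; corners in marker frame (Z=0):
  M0 = (-0.1225, +0.1225, 0)
  M1 = (+0.1225, +0.1225, 0)
  M2 = (+0.1225, -0.1225, 0)
  M3 = (-0.1225, -0.1225, 0)
Detected image corners:
  c0 = (132.940070, 238.619708) px
  c1 = (263.161149, 245.611485) px
  c2 = (269.036324, 73.472021) px
  c3 = (138.324326, 79.772950) px
Planar DLT: solve 8×8 A·h = b for H (H[2,2]=1):
  H  [+466.66327 -22.69483 +198.24520]
  H  [-50.83469 +674.58568 +159.37439]
  H  [-0.32785 +0.00121 +1.00000]
B = K⁻¹H; ‖b₁‖=0.749821, ‖b₂‖=0.749821; λ = 2/(‖b₁‖+‖b₂‖) = 1.333652, sign → tz>0 ⇒ λ=+1.333652
r₁ = λ·B[:,0] = (+0.89872,+0.03350,-0.43723); r₂ = λ·B[:,1] = (-0.03646,+0.99933,+0.00162)
r₃ = r₁×r₂ = (+0.43700,+0.01449,+0.89935); SVD([r₁ r₂ r₃]) → R = UVᵀ:
  R  [+0.89872 -0.03646 +0.43700]
  R  [+0.03350 +0.99933 +0.01449]
  R  [-0.43723 +0.00162 +0.89935]
t = (-0.17851, -0.09578, +1.33365) m
tr R = 2.797405; θ = arccos((tr R − 1)/2) = 0.453995 rad = 26.012°
axis k = ((R−Rᵀ)₃₂, (R−Rᵀ)₁₃, (R−Rᵀ)₂₁) / (2 sinθ) = (-0.014678, +0.996706, +0.079760)
rvec = θ·k = (-0.006664, +0.452499, +0.036211)

rvec=(-0.0067, 0.4525, 0.0362) tvec=(-0.1785, -0.0958, 1.3337)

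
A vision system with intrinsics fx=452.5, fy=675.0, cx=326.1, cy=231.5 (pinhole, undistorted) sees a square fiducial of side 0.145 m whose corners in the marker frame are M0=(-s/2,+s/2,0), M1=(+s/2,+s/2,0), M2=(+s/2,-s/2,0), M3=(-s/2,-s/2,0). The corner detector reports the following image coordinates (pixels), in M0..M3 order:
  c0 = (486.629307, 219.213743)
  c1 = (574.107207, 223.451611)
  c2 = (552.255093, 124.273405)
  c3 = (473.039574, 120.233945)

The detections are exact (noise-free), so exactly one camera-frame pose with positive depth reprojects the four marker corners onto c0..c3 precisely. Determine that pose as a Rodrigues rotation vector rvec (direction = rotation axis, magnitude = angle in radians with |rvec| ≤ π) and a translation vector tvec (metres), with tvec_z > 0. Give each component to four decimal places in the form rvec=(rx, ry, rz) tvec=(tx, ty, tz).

Intrinsics K: fx=452.5, fy=675.0, cx=326.1, cy=231.5
Marker side s = 0.145 m; corners in marker frame (Z=0):
  M0 = (-0.0725, +0.0725, 0)
  M1 = (+0.0725, +0.0725, 0)
  M2 = (+0.0725, -0.0725, 0)
  M3 = (-0.0725, -0.0725, 0)
Detected image corners:
  c0 = (486.629307, 219.213743) px
  c1 = (574.107207, 223.451611) px
  c2 = (552.255093, 124.273405) px
  c3 = (473.039574, 120.233945) px
Planar DLT: solve 8×8 A·h = b for H (H[2,2]=1):
  H  [+581.14600 -235.94694 +521.11154]
  H  [+31.06466 +565.31026 +169.32855]
  H  [+0.01488 -0.68684 +1.00000]
B = K⁻¹H; ‖b₁‖=1.274321, ‖b₂‖=1.274321; λ = 2/(‖b₁‖+‖b₂‖) = 0.784731, sign → tz>0 ⇒ λ=+0.784731
r₁ = λ·B[:,0] = (+0.99942,+0.03211,+0.01168); r₂ = λ·B[:,1] = (-0.02076,+0.84206,-0.53898)
r₃ = r₁×r₂ = (-0.02714,+0.53843,+0.84224); SVD([r₁ r₂ r₃]) → R = UVᵀ:
  R  [+0.99942 -0.02076 -0.02714]
  R  [+0.03211 +0.84206 +0.53843]
  R  [+0.01168 -0.53898 +0.84224]
t = (+0.33819, -0.07228, +0.78473) m
tr R = 2.683713; θ = arccos((tr R − 1)/2) = 0.570082 rad = 32.663°
axis k = ((R−Rᵀ)₃₂, (R−Rᵀ)₁₃, (R−Rᵀ)₂₁) / (2 sinθ) = (-0.998152, -0.035960, +0.048978)
rvec = θ·k = (-0.569029, -0.020500, +0.027922)

rvec=(-0.5690, -0.0205, 0.0279) tvec=(0.3382, -0.0723, 0.7847)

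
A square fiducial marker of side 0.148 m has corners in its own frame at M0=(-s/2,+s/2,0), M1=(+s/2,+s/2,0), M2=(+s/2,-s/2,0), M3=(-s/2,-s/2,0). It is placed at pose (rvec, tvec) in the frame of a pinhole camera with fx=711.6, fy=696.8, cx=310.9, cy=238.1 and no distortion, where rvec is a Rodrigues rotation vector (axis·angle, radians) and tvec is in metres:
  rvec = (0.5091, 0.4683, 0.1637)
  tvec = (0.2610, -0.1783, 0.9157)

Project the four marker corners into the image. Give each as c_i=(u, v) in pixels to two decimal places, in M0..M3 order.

c0=(450.82, 142.99) c1=(560.08, 166.57) c2=(586.42, 55.54) c3=(466.51, 37.08)

Intrinsics K: fx=711.6, fy=696.8, cx=310.9, cy=238.1
Marker side s = 0.148 m; corners in marker frame (Z=0):
  M0 = (-0.0740, +0.0740, 0)
  M1 = (+0.0740, +0.0740, 0)
  M2 = (+0.0740, -0.0740, 0)
  M3 = (-0.0740, -0.0740, 0)
rvec = (0.5091, 0.4683, 0.1637), |rvec| = θ = 0.71083 rad = 40.728°
Rodrigues: sinθ=0.65247, 1−cosθ=0.24218; R = I + sinθ·[k]× + (1−cosθ)·[k]×²:
    [+0.88204 -0.03599 +0.46979]
    [+0.26453 +0.86293 -0.43055]
    [-0.38990 +0.50404 +0.77066]
t = (0.2610, -0.1783, 0.9157) m
M0: Pc = R·M0+t = (+0.19307, -0.13402, +0.98185); u = 711.6·(+0.19307)/0.98185 + 310.9 = 450.8249, v = 696.8·(-0.13402)/0.98185 + 238.1 = 142.9900
M1: Pc = R·M1+t = (+0.32361, -0.09487, +0.92415); u = 711.6·(+0.32361)/0.92415 + 310.9 = 560.0808, v = 696.8·(-0.09487)/0.92415 + 238.1 = 166.5701
M2: Pc = R·M2+t = (+0.32893, -0.22258, +0.84955); u = 711.6·(+0.32893)/0.84955 + 310.9 = 586.4225, v = 696.8·(-0.22258)/0.84955 + 238.1 = 55.5383
M3: Pc = R·M3+t = (+0.19839, -0.26173, +0.90725); u = 711.6·(+0.19839)/0.90725 + 310.9 = 466.5077, v = 696.8·(-0.26173)/0.90725 + 238.1 = 37.0815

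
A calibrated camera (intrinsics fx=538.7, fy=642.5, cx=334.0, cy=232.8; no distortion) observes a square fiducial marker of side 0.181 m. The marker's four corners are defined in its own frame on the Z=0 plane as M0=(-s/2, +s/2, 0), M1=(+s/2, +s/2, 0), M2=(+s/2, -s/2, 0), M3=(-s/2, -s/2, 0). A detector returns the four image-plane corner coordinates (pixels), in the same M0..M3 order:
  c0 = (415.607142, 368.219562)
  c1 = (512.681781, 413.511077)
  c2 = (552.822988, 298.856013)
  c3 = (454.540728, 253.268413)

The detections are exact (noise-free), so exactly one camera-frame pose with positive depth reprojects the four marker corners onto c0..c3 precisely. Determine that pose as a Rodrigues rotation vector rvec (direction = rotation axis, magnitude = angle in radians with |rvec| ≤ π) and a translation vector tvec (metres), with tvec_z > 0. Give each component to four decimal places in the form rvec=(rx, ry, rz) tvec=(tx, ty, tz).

Intrinsics K: fx=538.7, fy=642.5, cx=334.0, cy=232.8
Marker side s = 0.181 m; corners in marker frame (Z=0):
  M0 = (-0.0905, +0.0905, 0)
  M1 = (+0.0905, +0.0905, 0)
  M2 = (+0.0905, -0.0905, 0)
  M3 = (-0.0905, -0.0905, 0)
Detected image corners:
  c0 = (415.607142, 368.219562) px
  c1 = (512.681781, 413.511077) px
  c2 = (552.822988, 298.856013) px
  c3 = (454.540728, 253.268413) px
Planar DLT: solve 8×8 A·h = b for H (H[2,2]=1):
  H  [+534.30755 -187.54027 +483.75023]
  H  [+247.36751 +655.56186 +333.77277]
  H  [-0.01102 +0.06384 +1.00000]
B = K⁻¹H; ‖b₁‖=1.071822, ‖b₂‖=1.071823; λ = 2/(‖b₁‖+‖b₂‖) = 0.932990, sign → tz>0 ⇒ λ=+0.932990
r₁ = λ·B[:,0] = (+0.93176,+0.36293,-0.01028); r₂ = λ·B[:,1] = (-0.36174,+0.93037,+0.05957)
r₃ = r₁×r₂ = (+0.03118,-0.05178,+0.99817); SVD([r₁ r₂ r₃]) → R = UVᵀ:
  R  [+0.93176 -0.36174 +0.03118]
  R  [+0.36293 +0.93037 -0.05178]
  R  [-0.01028 +0.05957 +0.99817]
t = (+0.25936, +0.14663, +0.93299) m
tr R = 2.860304; θ = arccos((tr R − 1)/2) = 0.375969 rad = 21.541°
axis k = ((R−Rᵀ)₃₂, (R−Rᵀ)₁₃, (R−Rᵀ)₂₁) / (2 sinθ) = (+0.151628, +0.056468, +0.986823)
rvec = θ·k = (+0.057007, +0.021230, +0.371015)

rvec=(0.0570, 0.0212, 0.3710) tvec=(0.2594, 0.1466, 0.9330)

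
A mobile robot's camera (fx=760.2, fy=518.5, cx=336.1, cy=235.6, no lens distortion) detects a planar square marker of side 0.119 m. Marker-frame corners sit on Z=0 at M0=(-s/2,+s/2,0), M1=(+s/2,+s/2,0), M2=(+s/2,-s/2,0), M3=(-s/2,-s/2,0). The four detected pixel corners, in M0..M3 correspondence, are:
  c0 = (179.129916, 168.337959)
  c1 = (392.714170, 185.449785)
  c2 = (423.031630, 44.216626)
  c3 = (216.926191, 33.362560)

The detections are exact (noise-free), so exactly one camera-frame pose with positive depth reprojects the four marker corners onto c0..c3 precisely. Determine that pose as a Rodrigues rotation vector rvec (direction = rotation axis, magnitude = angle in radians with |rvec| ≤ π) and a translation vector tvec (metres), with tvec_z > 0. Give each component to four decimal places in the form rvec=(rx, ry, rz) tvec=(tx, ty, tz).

Intrinsics K: fx=760.2, fy=518.5, cx=336.1, cy=235.6
Marker side s = 0.119 m; corners in marker frame (Z=0):
  M0 = (-0.0595, +0.0595, 0)
  M1 = (+0.0595, +0.0595, 0)
  M2 = (+0.0595, -0.0595, 0)
  M3 = (-0.0595, -0.0595, 0)
Detected image corners:
  c0 = (179.129916, 168.337959) px
  c1 = (392.714170, 185.449785) px
  c2 = (423.031630, 44.216626) px
  c3 = (216.926191, 33.362560) px
Planar DLT: solve 8×8 A·h = b for H (H[2,2]=1):
  H  [+1658.28538 -394.52063 +301.15818]
  H  [+79.76570 +1121.66840 +106.23790]
  H  [-0.34478 -0.35545 +1.00000]
B = K⁻¹H; ‖b₁‖=2.379493, ‖b₂‖=2.379493; λ = 2/(‖b₁‖+‖b₂‖) = 0.420258, sign → tz>0 ⇒ λ=+0.420258
r₁ = λ·B[:,0] = (+0.98080,+0.13049,-0.14490); r₂ = λ·B[:,1] = (-0.15206,+0.97702,-0.14938)
r₃ = r₁×r₂ = (+0.12207,+0.16855,+0.97811); SVD([r₁ r₂ r₃]) → R = UVᵀ:
  R  [+0.98080 -0.15206 +0.12207]
  R  [+0.13049 +0.97702 +0.16855]
  R  [-0.14490 -0.14938 +0.97811]
t = (-0.01932, -0.10485, +0.42026) m
tr R = 2.935927; θ = arccos((tr R − 1)/2) = 0.253806 rad = 14.542°
axis k = ((R−Rᵀ)₃₂, (R−Rᵀ)₁₃, (R−Rᵀ)₂₁) / (2 sinθ) = (-0.633092, +0.531626, +0.562643)
rvec = θ·k = (-0.160683, +0.134930, +0.142802)

rvec=(-0.1607, 0.1349, 0.1428) tvec=(-0.0193, -0.1049, 0.4203)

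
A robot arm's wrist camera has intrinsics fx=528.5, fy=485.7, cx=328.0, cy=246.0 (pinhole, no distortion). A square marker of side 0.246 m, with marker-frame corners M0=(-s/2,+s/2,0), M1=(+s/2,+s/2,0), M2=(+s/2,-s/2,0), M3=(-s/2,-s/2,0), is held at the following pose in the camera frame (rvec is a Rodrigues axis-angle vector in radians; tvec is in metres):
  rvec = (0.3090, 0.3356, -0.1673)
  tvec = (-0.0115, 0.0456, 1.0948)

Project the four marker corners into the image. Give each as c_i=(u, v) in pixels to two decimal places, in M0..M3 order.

c0=(282.86, 318.47) c1=(390.85, 312.08) c2=(367.94, 206.20) c3=(255.24, 221.18)

Intrinsics K: fx=528.5, fy=485.7, cx=328.0, cy=246.0
Marker side s = 0.246 m; corners in marker frame (Z=0):
  M0 = (-0.1230, +0.1230, 0)
  M1 = (+0.1230, +0.1230, 0)
  M2 = (+0.1230, -0.1230, 0)
  M3 = (-0.1230, -0.1230, 0)
rvec = (0.3090, 0.3356, -0.1673), |rvec| = θ = 0.48590 rad = 27.840°
Rodrigues: sinθ=0.46700, 1−cosθ=0.11574; R = I + sinθ·[k]× + (1−cosθ)·[k]×²:
    [+0.93106 +0.21163 +0.29721]
    [-0.10996 +0.93947 -0.32451]
    [-0.34789 +0.26946 +0.89798]
t = (-0.0115, 0.0456, 1.0948) m
M0: Pc = R·M0+t = (-0.09999, +0.17468, +1.17073); u = 528.5·(-0.09999)/1.17073 + 328.0 = 282.8618, v = 485.7·(+0.17468)/1.17073 + 246.0 = 318.4689
M1: Pc = R·M1+t = (+0.12905, +0.14763, +1.08515); u = 528.5·(+0.12905)/1.08515 + 328.0 = 390.8518, v = 485.7·(+0.14763)/1.08515 + 246.0 = 312.0773
M2: Pc = R·M2+t = (+0.07699, -0.08348, +1.01887); u = 528.5·(+0.07699)/1.01887 + 328.0 = 367.9359, v = 485.7·(-0.08348)/1.01887 + 246.0 = 206.2048
M3: Pc = R·M3+t = (-0.15205, -0.05643, +1.10445); u = 528.5·(-0.15205)/1.10445 + 328.0 = 255.2403, v = 485.7·(-0.05643)/1.10445 + 246.0 = 221.1838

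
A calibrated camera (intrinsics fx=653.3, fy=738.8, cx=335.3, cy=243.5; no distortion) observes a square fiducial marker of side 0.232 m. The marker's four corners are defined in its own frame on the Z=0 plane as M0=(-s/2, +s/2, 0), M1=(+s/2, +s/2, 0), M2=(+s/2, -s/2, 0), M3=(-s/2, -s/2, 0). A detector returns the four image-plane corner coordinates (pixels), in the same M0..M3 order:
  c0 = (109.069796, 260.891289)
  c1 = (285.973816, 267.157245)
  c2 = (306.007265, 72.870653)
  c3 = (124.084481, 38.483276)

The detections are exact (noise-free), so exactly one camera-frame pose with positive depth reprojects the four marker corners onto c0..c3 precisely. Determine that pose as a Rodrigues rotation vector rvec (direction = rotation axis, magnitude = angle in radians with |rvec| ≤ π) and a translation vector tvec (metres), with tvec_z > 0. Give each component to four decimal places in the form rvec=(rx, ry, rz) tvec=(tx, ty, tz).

rvec=(0.1732, -0.4792, 0.0882) tvec=(-0.1557, -0.0903, 0.8246)

Intrinsics K: fx=653.3, fy=738.8, cx=335.3, cy=243.5
Marker side s = 0.232 m; corners in marker frame (Z=0):
  M0 = (-0.1160, +0.1160, 0)
  M1 = (+0.1160, +0.1160, 0)
  M2 = (+0.1160, -0.1160, 0)
  M3 = (-0.1160, -0.1160, 0)
Detected image corners:
  c0 = (109.069796, 260.891289) px
  c1 = (285.973816, 267.157245) px
  c2 = (306.007265, 72.870653) px
  c3 = (124.084481, 38.483276) px
Planar DLT: solve 8×8 A·h = b for H (H[2,2]=1):
  H  [+889.58916 -39.99403 +211.98086]
  H  [+176.63751 +922.16882 +162.63978]
  H  [+0.56464 +0.17572 +1.00000]
B = K⁻¹H; ‖b₁‖=1.212672, ‖b₂‖=1.212672; λ = 2/(‖b₁‖+‖b₂‖) = 0.824625, sign → tz>0 ⇒ λ=+0.824625
r₁ = λ·B[:,0] = (+0.88391,+0.04370,+0.46562); r₂ = λ·B[:,1] = (-0.12485,+0.98154,+0.14491)
r₃ = r₁×r₂ = (-0.45069,-0.18622,+0.87304); SVD([r₁ r₂ r₃]) → R = UVᵀ:
  R  [+0.88391 -0.12485 -0.45069]
  R  [+0.04370 +0.98154 -0.18622]
  R  [+0.46562 +0.14491 +0.87304]
t = (-0.15566, -0.09025, +0.82463) m
tr R = 2.738486; θ = arccos((tr R − 1)/2) = 0.517127 rad = 29.629°
axis k = ((R−Rᵀ)₃₂, (R−Rᵀ)₁₃, (R−Rᵀ)₂₁) / (2 sinθ) = (+0.334887, -0.926711, +0.170464)
rvec = θ·k = (+0.173179, -0.479227, +0.088152)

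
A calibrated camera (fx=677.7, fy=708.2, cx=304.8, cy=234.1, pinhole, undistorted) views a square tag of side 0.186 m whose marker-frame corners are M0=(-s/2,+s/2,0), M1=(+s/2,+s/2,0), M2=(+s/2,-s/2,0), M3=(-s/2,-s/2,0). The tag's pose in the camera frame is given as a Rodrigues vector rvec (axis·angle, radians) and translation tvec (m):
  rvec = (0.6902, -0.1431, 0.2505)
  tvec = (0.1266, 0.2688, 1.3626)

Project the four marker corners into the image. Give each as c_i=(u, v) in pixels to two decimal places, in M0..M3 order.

c0=(310.48, 396.57) c1=(394.43, 408.64) c2=(428.25, 349.78) c3=(337.92, 334.83)

Intrinsics K: fx=677.7, fy=708.2, cx=304.8, cy=234.1
Marker side s = 0.186 m; corners in marker frame (Z=0):
  M0 = (-0.0930, +0.0930, 0)
  M1 = (+0.0930, +0.0930, 0)
  M2 = (+0.0930, -0.0930, 0)
  M3 = (-0.0930, -0.0930, 0)
rvec = (0.6902, -0.1431, 0.2505), |rvec| = θ = 0.74807 rad = 42.861°
Rodrigues: sinθ=0.68022, 1−cosθ=0.26699; R = I + sinθ·[k]× + (1−cosθ)·[k]×²:
    [+0.96029 -0.27491 -0.04763]
    [+0.18066 +0.74278 -0.64471]
    [+0.21261 +0.61050 +0.76294]
t = (0.1266, 0.2688, 1.3626) m
M0: Pc = R·M0+t = (+0.01173, +0.32108, +1.39960); u = 677.7·(+0.01173)/1.39960 + 304.8 = 310.4782, v = 708.2·(+0.32108)/1.39960 + 234.1 = 396.5650
M1: Pc = R·M1+t = (+0.19034, +0.35468, +1.43915); u = 677.7·(+0.19034)/1.43915 + 304.8 = 394.4321, v = 708.2·(+0.35468)/1.43915 + 234.1 = 408.6363
M2: Pc = R·M2+t = (+0.24147, +0.21652, +1.32560); u = 677.7·(+0.24147)/1.32560 + 304.8 = 428.2512, v = 708.2·(+0.21652)/1.32560 + 234.1 = 349.7775
M3: Pc = R·M3+t = (+0.06286, +0.18292, +1.28605); u = 677.7·(+0.06286)/1.28605 + 304.8 = 337.9244, v = 708.2·(+0.18292)/1.28605 + 234.1 = 334.8304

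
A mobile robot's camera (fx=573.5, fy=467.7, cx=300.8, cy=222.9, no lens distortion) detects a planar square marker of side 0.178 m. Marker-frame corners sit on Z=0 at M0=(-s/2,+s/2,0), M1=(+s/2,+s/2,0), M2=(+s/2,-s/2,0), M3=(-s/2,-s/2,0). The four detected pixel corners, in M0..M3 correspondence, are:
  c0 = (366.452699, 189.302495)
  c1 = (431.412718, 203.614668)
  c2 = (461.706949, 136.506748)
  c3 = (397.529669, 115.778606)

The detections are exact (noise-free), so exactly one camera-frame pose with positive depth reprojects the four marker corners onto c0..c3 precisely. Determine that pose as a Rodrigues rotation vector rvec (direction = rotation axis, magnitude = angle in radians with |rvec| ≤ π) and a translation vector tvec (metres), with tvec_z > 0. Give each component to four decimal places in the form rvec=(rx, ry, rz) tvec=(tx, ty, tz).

rvec=(0.2639, -0.5442, 0.2550) tvec=(0.2273, -0.1477, 1.1371)

Intrinsics K: fx=573.5, fy=467.7, cx=300.8, cy=222.9
Marker side s = 0.178 m; corners in marker frame (Z=0):
  M0 = (-0.0890, +0.0890, 0)
  M1 = (+0.0890, +0.0890, 0)
  M2 = (+0.0890, -0.0890, 0)
  M3 = (-0.0890, -0.0890, 0)
Detected image corners:
  c0 = (366.452699, 189.302495) px
  c1 = (431.412718, 203.614668) px
  c2 = (461.706949, 136.506748) px
  c3 = (397.529669, 115.778606) px
Planar DLT: solve 8×8 A·h = b for H (H[2,2]=1):
  H  [+558.94010 -107.28730 +415.42177]
  H  [+174.55383 +419.58610 +162.16083]
  H  [+0.47351 +0.15693 +1.00000]
B = K⁻¹H; ‖b₁‖=0.879449, ‖b₂‖=0.879449; λ = 2/(‖b₁‖+‖b₂‖) = 1.137075, sign → tz>0 ⇒ λ=+1.137075
r₁ = λ·B[:,0] = (+0.82581,+0.16777,+0.53842); r₂ = λ·B[:,1] = (-0.30631,+0.93506,+0.17844)
r₃ = r₁×r₂ = (-0.47352,-0.31228,+0.82357); SVD([r₁ r₂ r₃]) → R = UVᵀ:
  R  [+0.82581 -0.30631 -0.47352]
  R  [+0.16777 +0.93506 -0.31228]
  R  [+0.53842 +0.17844 +0.82357]
t = (+0.22726, -0.14767, +1.13707) m
tr R = 2.584436; θ = arccos((tr R − 1)/2) = 0.656362 rad = 37.607°
axis k = ((R−Rᵀ)₃₂, (R−Rᵀ)₁₃, (R−Rᵀ)₂₁) / (2 sinθ) = (+0.402068, -0.829130, +0.388439)
rvec = θ·k = (+0.263902, -0.544209, +0.254957)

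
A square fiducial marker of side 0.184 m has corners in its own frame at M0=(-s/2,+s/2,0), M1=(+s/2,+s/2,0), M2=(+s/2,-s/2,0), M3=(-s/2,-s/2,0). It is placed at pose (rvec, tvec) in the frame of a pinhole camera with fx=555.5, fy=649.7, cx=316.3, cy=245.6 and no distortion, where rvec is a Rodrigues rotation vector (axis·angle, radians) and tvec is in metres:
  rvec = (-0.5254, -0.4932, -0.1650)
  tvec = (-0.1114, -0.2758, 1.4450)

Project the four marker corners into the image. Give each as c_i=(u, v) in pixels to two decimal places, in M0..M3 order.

c0=(248.34, 152.55) c1=(313.98, 156.16) c2=(295.79, 94.10) c3=(232.71, 86.81)

Intrinsics K: fx=555.5, fy=649.7, cx=316.3, cy=245.6
Marker side s = 0.184 m; corners in marker frame (Z=0):
  M0 = (-0.0920, +0.0920, 0)
  M1 = (+0.0920, +0.0920, 0)
  M2 = (+0.0920, -0.0920, 0)
  M3 = (-0.0920, -0.0920, 0)
rvec = (-0.5254, -0.4932, -0.1650), |rvec| = θ = 0.73927 rad = 42.357°
Rodrigues: sinθ=0.67375, 1−cosθ=0.26104; R = I + sinθ·[k]× + (1−cosθ)·[k]×²:
    [+0.87081 +0.27415 -0.40808]
    [-0.02661 +0.85515 +0.51770]
    [+0.49090 -0.43996 +0.75197]
t = (-0.1114, -0.2758, 1.4450) m
M0: Pc = R·M0+t = (-0.16629, -0.19468, +1.35936); u = 555.5·(-0.16629)/1.35936 + 316.3 = 248.3446, v = 649.7·(-0.19468)/1.35936 + 245.6 = 152.5542
M1: Pc = R·M1+t = (-0.00606, -0.19957, +1.44969); u = 555.5·(-0.00606)/1.44969 + 316.3 = 313.9764, v = 649.7·(-0.19957)/1.44969 + 245.6 = 156.1575
M2: Pc = R·M2+t = (-0.05651, -0.35692, +1.53064); u = 555.5·(-0.05651)/1.53064 + 316.3 = 295.7926, v = 649.7·(-0.35692)/1.53064 + 245.6 = 94.1000
M3: Pc = R·M3+t = (-0.21674, -0.35203, +1.44031); u = 555.5·(-0.21674)/1.44031 + 316.3 = 232.7093, v = 649.7·(-0.35203)/1.44031 + 245.6 = 86.8076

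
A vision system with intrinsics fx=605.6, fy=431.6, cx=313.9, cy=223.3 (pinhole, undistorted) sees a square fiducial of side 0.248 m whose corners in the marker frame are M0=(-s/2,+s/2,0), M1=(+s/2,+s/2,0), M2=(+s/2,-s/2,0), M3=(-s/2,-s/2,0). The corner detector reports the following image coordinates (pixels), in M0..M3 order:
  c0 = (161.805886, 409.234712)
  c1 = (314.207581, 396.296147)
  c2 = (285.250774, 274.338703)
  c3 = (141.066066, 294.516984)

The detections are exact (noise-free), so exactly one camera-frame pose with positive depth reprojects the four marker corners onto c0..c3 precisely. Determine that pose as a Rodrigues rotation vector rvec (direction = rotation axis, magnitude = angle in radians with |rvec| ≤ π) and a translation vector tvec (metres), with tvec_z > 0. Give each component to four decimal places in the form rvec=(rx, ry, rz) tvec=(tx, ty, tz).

rvec=(-0.1404, 0.2696, -0.1983) tvec=(-0.1384, 0.2543, 0.9203)

Intrinsics K: fx=605.6, fy=431.6, cx=313.9, cy=223.3
Marker side s = 0.248 m; corners in marker frame (Z=0):
  M0 = (-0.1240, +0.1240, 0)
  M1 = (+0.1240, +0.1240, 0)
  M2 = (+0.1240, -0.1240, 0)
  M3 = (-0.1240, -0.1240, 0)
Detected image corners:
  c0 = (161.805886, 409.234712) px
  c1 = (314.207581, 396.296147) px
  c2 = (285.250774, 274.338703) px
  c3 = (141.066066, 294.516984) px
Planar DLT: solve 8×8 A·h = b for H (H[2,2]=1):
  H  [+536.32650 +59.50081 +222.81149]
  H  [-160.40497 +415.54273 +342.57005]
  H  [-0.27158 -0.17792 +1.00000]
B = K⁻¹H; ‖b₁‖=1.086574, ‖b₂‖=1.086574; λ = 2/(‖b₁‖+‖b₂‖) = 0.920324, sign → tz>0 ⇒ λ=+0.920324
r₁ = λ·B[:,0] = (+0.94460,-0.21272,-0.24994); r₂ = λ·B[:,1] = (+0.17530,+0.97080,-0.16375)
r₃ = r₁×r₂ = (+0.27748,+0.11086,+0.95431); SVD([r₁ r₂ r₃]) → R = UVᵀ:
  R  [+0.94460 +0.17530 +0.27748]
  R  [-0.21272 +0.97080 +0.11086]
  R  [-0.24994 -0.16375 +0.95431]
t = (-0.13843, +0.25433, +0.92032) m
tr R = 2.869720; θ = arccos((tr R − 1)/2) = 0.362931 rad = 20.794°
axis k = ((R−Rᵀ)₃₂, (R−Rᵀ)₁₃, (R−Rᵀ)₂₁) / (2 sinθ) = (-0.386752, +0.742817, -0.546484)
rvec = θ·k = (-0.140364, +0.269592, -0.198336)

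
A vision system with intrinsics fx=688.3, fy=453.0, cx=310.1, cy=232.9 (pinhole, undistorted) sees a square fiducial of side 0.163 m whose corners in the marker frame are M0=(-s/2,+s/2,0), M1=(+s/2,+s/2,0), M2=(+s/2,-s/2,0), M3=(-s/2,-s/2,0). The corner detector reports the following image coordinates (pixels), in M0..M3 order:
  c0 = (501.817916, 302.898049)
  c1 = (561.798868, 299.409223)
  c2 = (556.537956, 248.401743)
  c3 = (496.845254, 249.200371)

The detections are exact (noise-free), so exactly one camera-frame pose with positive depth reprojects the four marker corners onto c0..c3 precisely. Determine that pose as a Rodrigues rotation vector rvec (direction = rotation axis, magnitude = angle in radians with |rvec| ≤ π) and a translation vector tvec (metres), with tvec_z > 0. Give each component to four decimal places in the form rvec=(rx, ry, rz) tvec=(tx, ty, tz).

rvec=(-0.0875, -0.4589, -0.0203) tvec=(0.4525, 0.1311, 1.4162)

Intrinsics K: fx=688.3, fy=453.0, cx=310.1, cy=232.9
Marker side s = 0.163 m; corners in marker frame (Z=0):
  M0 = (-0.0815, +0.0815, 0)
  M1 = (+0.0815, +0.0815, 0)
  M2 = (+0.0815, -0.0815, 0)
  M3 = (-0.0815, -0.0815, 0)
Detected image corners:
  c0 = (501.817916, 302.898049) px
  c1 = (561.798868, 299.409223) px
  c2 = (556.537956, 248.401743) px
  c3 = (496.845254, 249.200371) px
Planar DLT: solve 8×8 A·h = b for H (H[2,2]=1):
  H  [+532.72000 +1.60939 +530.00133]
  H  [+72.93939 +305.48576 +274.82987]
  H  [+0.31295 -0.05631 +1.00000]
B = K⁻¹H; ‖b₁‖=0.706109, ‖b₂‖=0.706109; λ = 2/(‖b₁‖+‖b₂‖) = 1.416211, sign → tz>0 ⇒ λ=+1.416211
r₁ = λ·B[:,0] = (+0.89642,+0.00017,+0.44320); r₂ = λ·B[:,1] = (+0.03924,+0.99604,-0.07975)
r₃ = r₁×r₂ = (-0.44146,+0.08889,+0.89287); SVD([r₁ r₂ r₃]) → R = UVᵀ:
  R  [+0.89642 +0.03924 -0.44146]
  R  [+0.00017 +0.99604 +0.08889]
  R  [+0.44320 -0.07975 +0.89287]
t = (+0.45246, +0.13109, +1.41621) m
tr R = 2.785334; θ = arccos((tr R − 1)/2) = 0.467568 rad = 26.790°
axis k = ((R−Rᵀ)₃₂, (R−Rᵀ)₁₃, (R−Rᵀ)₂₁) / (2 sinθ) = (-0.187078, -0.981388, -0.043346)
rvec = θ·k = (-0.087472, -0.458866, -0.020267)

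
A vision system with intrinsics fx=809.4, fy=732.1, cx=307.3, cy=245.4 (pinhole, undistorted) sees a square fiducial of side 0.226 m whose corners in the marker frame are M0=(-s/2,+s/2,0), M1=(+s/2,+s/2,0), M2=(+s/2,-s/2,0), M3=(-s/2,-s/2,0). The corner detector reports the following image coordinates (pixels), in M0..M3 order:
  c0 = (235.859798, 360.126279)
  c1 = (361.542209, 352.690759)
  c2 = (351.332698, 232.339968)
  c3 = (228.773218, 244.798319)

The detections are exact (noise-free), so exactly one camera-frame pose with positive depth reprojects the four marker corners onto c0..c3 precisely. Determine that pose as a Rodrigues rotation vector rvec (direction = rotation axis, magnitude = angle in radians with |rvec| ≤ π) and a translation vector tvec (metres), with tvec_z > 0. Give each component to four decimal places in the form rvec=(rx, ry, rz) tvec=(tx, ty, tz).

rvec=(-0.1266, 0.2865, -0.0877) tvec=(-0.0249, 0.0987, 1.4019)

Intrinsics K: fx=809.4, fy=732.1, cx=307.3, cy=245.4
Marker side s = 0.226 m; corners in marker frame (Z=0):
  M0 = (-0.1130, +0.1130, 0)
  M1 = (+0.1130, +0.1130, 0)
  M2 = (+0.1130, -0.1130, 0)
  M3 = (-0.1130, -0.1130, 0)
Detected image corners:
  c0 = (235.859798, 360.126279) px
  c1 = (361.542209, 352.690759) px
  c2 = (351.332698, 232.339968) px
  c3 = (228.773218, 244.798319) px
Planar DLT: solve 8×8 A·h = b for H (H[2,2]=1):
  H  [+491.18541 +9.37663 +292.94886]
  H  [-102.69421 +492.12685 +296.94955]
  H  [-0.19684 -0.09761 +1.00000]
B = K⁻¹H; ‖b₁‖=0.713320, ‖b₂‖=0.713320; λ = 2/(‖b₁‖+‖b₂‖) = 1.401896, sign → tz>0 ⇒ λ=+1.401896
r₁ = λ·B[:,0] = (+0.95551,-0.10415,-0.27595); r₂ = λ·B[:,1] = (+0.06820,+0.98824,-0.13684)
r₃ = r₁×r₂ = (+0.28696,+0.11194,+0.95138); SVD([r₁ r₂ r₃]) → R = UVᵀ:
  R  [+0.95551 +0.06820 +0.28696]
  R  [-0.10415 +0.98824 +0.11194]
  R  [-0.27595 -0.13684 +0.95138]
t = (-0.02486, +0.09871, +1.40190) m
tr R = 2.895134; θ = arccos((tr R − 1)/2) = 0.325263 rad = 18.636°
axis k = ((R−Rᵀ)₃₂, (R−Rᵀ)₁₃, (R−Rᵀ)₂₁) / (2 sinθ) = (-0.389261, +0.880771, -0.269661)
rvec = θ·k = (-0.126612, +0.286482, -0.087711)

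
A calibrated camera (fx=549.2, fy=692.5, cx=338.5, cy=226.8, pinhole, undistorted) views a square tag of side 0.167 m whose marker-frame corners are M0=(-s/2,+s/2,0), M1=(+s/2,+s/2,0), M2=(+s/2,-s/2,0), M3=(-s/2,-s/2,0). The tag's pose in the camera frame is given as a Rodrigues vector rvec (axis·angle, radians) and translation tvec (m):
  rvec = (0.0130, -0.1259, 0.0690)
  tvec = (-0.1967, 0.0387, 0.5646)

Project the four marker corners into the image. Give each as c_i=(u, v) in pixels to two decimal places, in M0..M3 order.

Intrinsics K: fx=549.2, fy=692.5, cx=338.5, cy=226.8
Marker side s = 0.167 m; corners in marker frame (Z=0):
  M0 = (-0.0835, +0.0835, 0)
  M1 = (+0.0835, +0.0835, 0)
  M2 = (+0.0835, -0.0835, 0)
  M3 = (-0.0835, -0.0835, 0)
rvec = (0.0130, -0.1259, 0.0690), |rvec| = θ = 0.14416 rad = 8.260°
Rodrigues: sinθ=0.14366, 1−cosθ=0.01037; R = I + sinθ·[k]× + (1−cosθ)·[k]×²:
    [+0.98971 -0.06958 -0.12502]
    [+0.06794 +0.99754 -0.01729]
    [+0.12591 +0.00862 +0.99200]
t = (-0.1967, 0.0387, 0.5646) m
M0: Pc = R·M0+t = (-0.28515, +0.11632, +0.55481); u = 549.2·(-0.28515)/0.55481 + 338.5 = 56.2306, v = 692.5·(+0.11632)/0.55481 + 226.8 = 371.9902
M1: Pc = R·M1+t = (-0.11987, +0.12767, +0.57583); u = 549.2·(-0.11987)/0.57583 + 338.5 = 224.1753, v = 692.5·(+0.12767)/0.57583 + 226.8 = 380.3340
M2: Pc = R·M2+t = (-0.10825, -0.03892, +0.57439); u = 549.2·(-0.10825)/0.57439 + 338.5 = 234.9987, v = 692.5·(-0.03892)/0.57439 + 226.8 = 179.8759
M3: Pc = R·M3+t = (-0.27353, -0.05027, +0.55337); u = 549.2·(-0.27353)/0.55337 + 338.5 = 67.0284, v = 692.5·(-0.05027)/0.55337 + 226.8 = 163.8932

c0=(56.23, 371.99) c1=(224.18, 380.33) c2=(235.00, 179.88) c3=(67.03, 163.89)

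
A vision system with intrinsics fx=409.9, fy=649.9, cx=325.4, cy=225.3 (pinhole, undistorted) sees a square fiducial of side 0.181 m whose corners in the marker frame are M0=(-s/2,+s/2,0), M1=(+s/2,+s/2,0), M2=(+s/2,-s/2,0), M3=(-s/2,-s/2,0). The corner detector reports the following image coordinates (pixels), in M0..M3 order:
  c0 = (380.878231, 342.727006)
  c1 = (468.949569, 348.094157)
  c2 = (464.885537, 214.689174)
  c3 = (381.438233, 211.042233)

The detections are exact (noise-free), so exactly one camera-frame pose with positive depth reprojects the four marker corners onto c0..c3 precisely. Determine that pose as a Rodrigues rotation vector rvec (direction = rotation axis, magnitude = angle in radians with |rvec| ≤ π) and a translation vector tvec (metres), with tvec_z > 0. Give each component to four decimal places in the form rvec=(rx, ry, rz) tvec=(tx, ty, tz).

rvec=(-0.2638, 0.0498, 0.0359) tvec=(0.2101, 0.0701, 0.8754)

Intrinsics K: fx=409.9, fy=649.9, cx=325.4, cy=225.3
Marker side s = 0.181 m; corners in marker frame (Z=0):
  M0 = (-0.0905, +0.0905, 0)
  M1 = (+0.0905, +0.0905, 0)
  M2 = (+0.0905, -0.0905, 0)
  M3 = (-0.0905, -0.0905, 0)
Detected image corners:
  c0 = (380.878231, 342.727006) px
  c1 = (468.949569, 348.094157) px
  c2 = (464.885537, 214.689174) px
  c3 = (381.438233, 211.042233) px
Planar DLT: solve 8×8 A·h = b for H (H[2,2]=1):
  H  [+447.33768 -116.17597 +423.77527]
  H  [+7.57367 +649.46357 +277.34646]
  H  [-0.06162 -0.29663 +1.00000]
B = K⁻¹H; ‖b₁‖=1.142389, ‖b₂‖=1.142389; λ = 2/(‖b₁‖+‖b₂‖) = 0.875359, sign → tz>0 ⇒ λ=+0.875359
r₁ = λ·B[:,0] = (+0.99813,+0.02890,-0.05394); r₂ = λ·B[:,1] = (-0.04197,+0.96479,-0.25966)
r₃ = r₁×r₂ = (+0.04453,+0.26144,+0.96419); SVD([r₁ r₂ r₃]) → R = UVᵀ:
  R  [+0.99813 -0.04197 +0.04453]
  R  [+0.02890 +0.96479 +0.26144]
  R  [-0.05394 -0.25966 +0.96419]
t = (+0.21008, +0.07010, +0.87536) m
tr R = 2.927106; θ = arccos((tr R − 1)/2) = 0.270816 rad = 15.517°
axis k = ((R−Rᵀ)₃₂, (R−Rᵀ)₁₃, (R−Rᵀ)₂₁) / (2 sinθ) = (-0.973953, +0.184044, +0.132449)
rvec = θ·k = (-0.263763, +0.049842, +0.035869)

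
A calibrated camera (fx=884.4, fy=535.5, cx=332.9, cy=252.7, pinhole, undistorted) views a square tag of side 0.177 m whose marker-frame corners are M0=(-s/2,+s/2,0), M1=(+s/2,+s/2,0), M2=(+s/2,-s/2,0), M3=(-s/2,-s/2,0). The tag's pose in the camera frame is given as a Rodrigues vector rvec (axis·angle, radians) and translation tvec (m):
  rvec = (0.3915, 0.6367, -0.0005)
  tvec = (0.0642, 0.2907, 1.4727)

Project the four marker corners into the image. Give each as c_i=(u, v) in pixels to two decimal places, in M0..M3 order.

c0=(334.82, 377.41) c1=(421.86, 393.94) c2=(412.44, 337.13) c3=(322.38, 323.81)

Intrinsics K: fx=884.4, fy=535.5, cx=332.9, cy=252.7
Marker side s = 0.177 m; corners in marker frame (Z=0):
  M0 = (-0.0885, +0.0885, 0)
  M1 = (+0.0885, +0.0885, 0)
  M2 = (+0.0885, -0.0885, 0)
  M3 = (-0.0885, -0.0885, 0)
rvec = (0.3915, 0.6367, -0.0005), |rvec| = θ = 0.74744 rad = 42.825°
Rodrigues: sinθ=0.67976, 1−cosθ=0.26657; R = I + sinθ·[k]× + (1−cosθ)·[k]×²:
    [+0.80657 +0.11939 +0.57896]
    [+0.11848 +0.92687 -0.35620]
    [-0.57914 +0.35590 +0.73343]
t = (0.0642, 0.2907, 1.4727) m
M0: Pc = R·M0+t = (+0.00338, +0.36224, +1.55545); u = 884.4·(+0.00338)/1.55545 + 332.9 = 334.8246, v = 535.5·(+0.36224)/1.55545 + 252.7 = 377.4101
M1: Pc = R·M1+t = (+0.14615, +0.38321, +1.45294); u = 884.4·(+0.14615)/1.45294 + 332.9 = 421.8594, v = 535.5·(+0.38321)/1.45294 + 252.7 = 393.9380
M2: Pc = R·M2+t = (+0.12502, +0.21916, +1.38995); u = 884.4·(+0.12502)/1.38995 + 332.9 = 412.4449, v = 535.5·(+0.21916)/1.38995 + 252.7 = 337.1342
M3: Pc = R·M3+t = (-0.01775, +0.19819, +1.49246); u = 884.4·(-0.01775)/1.49246 + 332.9 = 322.3831, v = 535.5·(+0.19819)/1.49246 + 252.7 = 323.8102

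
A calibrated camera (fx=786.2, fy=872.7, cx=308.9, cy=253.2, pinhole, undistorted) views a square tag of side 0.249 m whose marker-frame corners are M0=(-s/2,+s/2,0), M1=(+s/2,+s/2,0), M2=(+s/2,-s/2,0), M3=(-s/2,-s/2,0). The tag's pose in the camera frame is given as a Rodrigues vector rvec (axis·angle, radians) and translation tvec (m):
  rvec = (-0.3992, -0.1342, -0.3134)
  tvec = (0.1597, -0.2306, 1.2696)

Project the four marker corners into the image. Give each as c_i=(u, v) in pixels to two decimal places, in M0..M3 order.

c0=(363.08, 189.42) c1=(508.96, 144.30) c2=(447.93, 9.65) c3=(309.97, 46.72)

Intrinsics K: fx=786.2, fy=872.7, cx=308.9, cy=253.2
Marker side s = 0.249 m; corners in marker frame (Z=0):
  M0 = (-0.1245, +0.1245, 0)
  M1 = (+0.1245, +0.1245, 0)
  M2 = (+0.1245, -0.1245, 0)
  M3 = (-0.1245, -0.1245, 0)
rvec = (-0.3992, -0.1342, -0.3134), |rvec| = θ = 0.52497 rad = 30.078°
Rodrigues: sinθ=0.50118, 1−cosθ=0.13466; R = I + sinθ·[k]× + (1−cosθ)·[k]×²:
    [+0.94321 +0.32538 -0.06699]
    [-0.27303 +0.87414 +0.40167]
    [+0.18925 -0.36056 +0.91333]
t = (0.1597, -0.2306, 1.2696) m
M0: Pc = R·M0+t = (+0.08278, -0.08778, +1.20115); u = 786.2·(+0.08278)/1.20115 + 308.9 = 363.0831, v = 872.7·(-0.08778)/1.20115 + 253.2 = 189.4246
M1: Pc = R·M1+t = (+0.31764, -0.15576, +1.24827); u = 786.2·(+0.31764)/1.24827 + 308.9 = 508.9589, v = 872.7·(-0.15576)/1.24827 + 253.2 = 144.3032
M2: Pc = R·M2+t = (+0.23662, -0.37342, +1.33805); u = 786.2·(+0.23662)/1.33805 + 308.9 = 447.9308, v = 872.7·(-0.37342)/1.33805 + 253.2 = 9.6478
M3: Pc = R·M3+t = (+0.00176, -0.30544, +1.29093); u = 786.2·(+0.00176)/1.29093 + 308.9 = 309.9725, v = 872.7·(-0.30544)/1.29093 + 253.2 = 46.7157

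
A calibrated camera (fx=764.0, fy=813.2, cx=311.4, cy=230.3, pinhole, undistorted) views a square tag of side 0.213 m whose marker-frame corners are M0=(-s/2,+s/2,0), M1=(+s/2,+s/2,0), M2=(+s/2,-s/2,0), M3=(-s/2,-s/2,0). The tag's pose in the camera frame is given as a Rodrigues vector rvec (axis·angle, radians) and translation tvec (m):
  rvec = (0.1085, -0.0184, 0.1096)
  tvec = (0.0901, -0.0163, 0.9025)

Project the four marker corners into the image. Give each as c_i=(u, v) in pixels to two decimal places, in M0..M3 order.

c0=(288.37, 299.38) c1=(464.96, 319.43) c2=(488.94, 130.19) c3=(307.95, 108.52)

Intrinsics K: fx=764.0, fy=813.2, cx=311.4, cy=230.3
Marker side s = 0.213 m; corners in marker frame (Z=0):
  M0 = (-0.1065, +0.1065, 0)
  M1 = (+0.1065, +0.1065, 0)
  M2 = (+0.1065, -0.1065, 0)
  M3 = (-0.1065, -0.1065, 0)
rvec = (0.1085, -0.0184, 0.1096), |rvec| = θ = 0.15532 rad = 8.899°
Rodrigues: sinθ=0.15469, 1−cosθ=0.01204; R = I + sinθ·[k]× + (1−cosθ)·[k]×²:
    [+0.99384 -0.11016 -0.01239]
    [+0.10816 +0.98813 -0.10907]
    [+0.02426 +0.10706 +0.99396]
t = (0.0901, -0.0163, 0.9025) m
M0: Pc = R·M0+t = (-0.02748, +0.07742, +0.91132); u = 764.0·(-0.02748)/0.91132 + 311.4 = 288.3662, v = 813.2·(+0.07742)/0.91132 + 230.3 = 299.3815
M1: Pc = R·M1+t = (+0.18421, +0.10046, +0.91649); u = 764.0·(+0.18421)/0.91649 + 311.4 = 464.9627, v = 813.2·(+0.10046)/0.91649 + 230.3 = 319.4344
M2: Pc = R·M2+t = (+0.20768, -0.11002, +0.89368); u = 764.0·(+0.20768)/0.89368 + 311.4 = 488.9396, v = 813.2·(-0.11002)/0.89368 + 230.3 = 130.1911
M3: Pc = R·M3+t = (-0.00401, -0.13306, +0.88851); u = 764.0·(-0.00401)/0.88851 + 311.4 = 307.9502, v = 813.2·(-0.13306)/0.88851 + 230.3 = 108.5229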